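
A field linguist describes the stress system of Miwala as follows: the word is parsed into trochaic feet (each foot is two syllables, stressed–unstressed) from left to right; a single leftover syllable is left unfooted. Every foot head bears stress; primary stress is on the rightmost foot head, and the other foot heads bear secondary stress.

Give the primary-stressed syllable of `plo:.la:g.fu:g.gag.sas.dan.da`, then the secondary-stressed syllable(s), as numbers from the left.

primary 5, secondary 1, 3

Parse left to right into trochaic (ˈσσ) feet: (ˈplo:.la:g) (ˈfu:g.gag) (ˈsas.dan) da. Syllable 7 is left unfooted.
Foot heads (stressed positions): 1, 3, 5.
End Rule Rightmost: primary stress on the rightmost head = syllable 5.
Secondary stress on 1, 3: ˌplo:.la:g.ˌfu:g.gag.ˈsas.dan.da.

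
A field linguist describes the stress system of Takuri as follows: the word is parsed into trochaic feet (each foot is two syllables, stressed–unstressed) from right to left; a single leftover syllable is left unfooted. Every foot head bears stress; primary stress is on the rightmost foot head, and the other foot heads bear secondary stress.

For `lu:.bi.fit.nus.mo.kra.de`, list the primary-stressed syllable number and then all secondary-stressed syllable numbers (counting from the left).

Parse right to left into trochaic (ˈσσ) feet: lu: (ˈbi.fit) (ˈnus.mo) (ˈkra.de). Syllable 1 is left unfooted.
Foot heads (stressed positions): 2, 4, 6.
End Rule Rightmost: primary stress on the rightmost head = syllable 6.
Secondary stress on 2, 4: lu:.ˌbi.fit.ˌnus.mo.ˈkra.de.

primary 6, secondary 2, 4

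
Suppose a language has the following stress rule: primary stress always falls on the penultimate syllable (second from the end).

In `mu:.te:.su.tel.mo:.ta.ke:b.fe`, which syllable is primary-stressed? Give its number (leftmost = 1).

The word has 8 syllables; the penultimate syllable (second from the end) is syllable 7 (ke:b).
Primary stress: syllable 7 → mu:.te:.su.tel.mo:.ta.ˈke:b.fe.

7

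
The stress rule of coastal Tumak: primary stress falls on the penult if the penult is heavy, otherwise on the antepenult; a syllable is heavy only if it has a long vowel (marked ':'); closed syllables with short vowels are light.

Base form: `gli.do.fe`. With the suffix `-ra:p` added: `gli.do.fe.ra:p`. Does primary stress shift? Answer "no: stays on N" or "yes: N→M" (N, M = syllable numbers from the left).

yes: 1→2

Base `gli.do.fe` (3 syllables):
  Weights: 1 gli L, 2 do L, 3 fe L.
  The penult (syllable 2, do) is light, so stress falls on the antepenult (syllable 1, gli).
  → primary stress on syllable 1.
Suffixed `gli.do.fe.ra:p` (4 syllables):
  Weights: 2 do L, 3 fe L, 4 ra:p H.
  The penult (syllable 3, fe) is light, so stress falls on the antepenult (syllable 2, do).
  → primary stress on syllable 2.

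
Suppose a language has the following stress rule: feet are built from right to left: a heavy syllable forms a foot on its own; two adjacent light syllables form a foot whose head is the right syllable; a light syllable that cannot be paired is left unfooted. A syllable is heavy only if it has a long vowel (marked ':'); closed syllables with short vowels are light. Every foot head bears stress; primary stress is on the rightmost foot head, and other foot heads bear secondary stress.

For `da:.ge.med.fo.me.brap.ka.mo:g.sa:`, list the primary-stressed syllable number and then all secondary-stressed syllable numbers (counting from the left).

primary 9, secondary 1, 3, 5, 7, 8

Weights: 1 da: H, 2 ge L, 3 med L, 4 fo L, 5 me L, 6 brap L, 7 ka L, 8 mo:g H, 9 sa: H.
Parse right to left (heavy = foot alone; LL = one foot; stranded L unfooted): (ˈda:) (ge.ˈmed) (fo.ˈme) (brap.ˈka) (ˈmo:g) (ˈsa:).
Foot heads: 1, 3, 5, 7, 8, 9.
Primary stress on the rightmost head = syllable 9.
Secondary stress on 1, 3, 5, 7, 8: ˌda:.ge.ˌmed.fo.ˌme.brap.ˌka.ˌmo:g.ˈsa:.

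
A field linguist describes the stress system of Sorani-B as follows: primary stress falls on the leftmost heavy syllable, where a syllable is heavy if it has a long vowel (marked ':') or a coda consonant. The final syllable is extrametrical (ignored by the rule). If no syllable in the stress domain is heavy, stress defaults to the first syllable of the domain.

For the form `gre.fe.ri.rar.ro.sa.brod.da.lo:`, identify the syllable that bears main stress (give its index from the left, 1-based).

4

The final syllable (9, lo:) is extrametrical; the stress domain is syllables 1–8.
Weights: 1 gre L, 2 fe L, 3 ri L, 4 rar H, 5 ro L, 6 sa L, 7 brod H, 8 da L.
Heavy syllables in the domain: 4, 7. The leftmost is syllable 4 (rar).
Primary stress: syllable 4 → gre.fe.ri.ˈrar.ro.sa.brod.da.lo:.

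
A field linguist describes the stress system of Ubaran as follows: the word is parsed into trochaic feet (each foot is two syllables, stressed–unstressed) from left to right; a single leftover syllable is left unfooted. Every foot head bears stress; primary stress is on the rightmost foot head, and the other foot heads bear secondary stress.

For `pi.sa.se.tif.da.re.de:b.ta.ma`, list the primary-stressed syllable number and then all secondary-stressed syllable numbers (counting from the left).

Parse left to right into trochaic (ˈσσ) feet: (ˈpi.sa) (ˈse.tif) (ˈda.re) (ˈde:b.ta) ma. Syllable 9 is left unfooted.
Foot heads (stressed positions): 1, 3, 5, 7.
End Rule Rightmost: primary stress on the rightmost head = syllable 7.
Secondary stress on 1, 3, 5: ˌpi.sa.ˌse.tif.ˌda.re.ˈde:b.ta.ma.

primary 7, secondary 1, 3, 5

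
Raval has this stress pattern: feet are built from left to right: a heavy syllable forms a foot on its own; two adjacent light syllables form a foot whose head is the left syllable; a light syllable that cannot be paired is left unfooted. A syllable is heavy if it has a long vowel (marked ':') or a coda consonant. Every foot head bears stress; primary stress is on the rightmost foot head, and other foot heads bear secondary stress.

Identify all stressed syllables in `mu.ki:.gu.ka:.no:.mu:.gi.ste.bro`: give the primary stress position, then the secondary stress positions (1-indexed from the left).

Weights: 1 mu L, 2 ki: H, 3 gu L, 4 ka: H, 5 no: H, 6 mu: H, 7 gi L, 8 ste L, 9 bro L.
Parse left to right (heavy = foot alone; LL = one foot; stranded L unfooted): mu (ˈki:) gu (ˈka:) (ˈno:) (ˈmu:) (ˈgi.ste) bro.
Foot heads: 2, 4, 5, 6, 7.
Primary stress on the rightmost head = syllable 7.
Secondary stress on 2, 4, 5, 6: mu.ˌki:.gu.ˌka:.ˌno:.ˌmu:.ˈgi.ste.bro.

primary 7, secondary 2, 4, 5, 6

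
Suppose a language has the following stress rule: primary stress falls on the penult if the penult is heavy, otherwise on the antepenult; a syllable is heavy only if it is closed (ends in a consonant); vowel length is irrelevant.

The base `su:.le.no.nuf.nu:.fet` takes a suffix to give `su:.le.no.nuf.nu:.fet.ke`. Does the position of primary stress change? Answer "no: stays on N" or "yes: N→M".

Base `su:.le.no.nuf.nu:.fet` (6 syllables):
  Weights: 4 nuf H, 5 nu: L, 6 fet H.
  The penult (syllable 5, nu:) is light, so stress falls on the antepenult (syllable 4, nuf).
  → primary stress on syllable 4.
Suffixed `su:.le.no.nuf.nu:.fet.ke` (7 syllables):
  Weights: 5 nu: L, 6 fet H, 7 ke L.
  The penult (syllable 6, fet) is heavy, so it takes stress.
  → primary stress on syllable 6.

yes: 4→6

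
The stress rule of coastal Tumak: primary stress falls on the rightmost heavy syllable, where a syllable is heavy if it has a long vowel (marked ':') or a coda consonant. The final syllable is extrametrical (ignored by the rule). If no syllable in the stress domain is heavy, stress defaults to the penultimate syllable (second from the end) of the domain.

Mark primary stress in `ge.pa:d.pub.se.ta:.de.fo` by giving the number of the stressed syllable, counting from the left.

5

The final syllable (7, fo) is extrametrical; the stress domain is syllables 1–6.
Weights: 1 ge L, 2 pa:d H, 3 pub H, 4 se L, 5 ta: H, 6 de L.
Heavy syllables in the domain: 2, 3, 5. The rightmost is syllable 5 (ta:).
Primary stress: syllable 5 → ge.pa:d.pub.se.ˈta:.de.fo.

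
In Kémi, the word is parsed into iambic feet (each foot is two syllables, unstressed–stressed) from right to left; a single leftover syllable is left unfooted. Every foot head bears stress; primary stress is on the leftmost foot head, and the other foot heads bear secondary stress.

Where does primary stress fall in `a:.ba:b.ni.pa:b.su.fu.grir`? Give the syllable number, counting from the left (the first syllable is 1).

3

Parse right to left into iambic (σˈσ) feet: a: (ba:b.ˈni) (pa:b.ˈsu) (fu.ˈgrir). Syllable 1 is left unfooted.
Foot heads (stressed positions): 3, 5, 7.
End Rule Leftmost: primary stress on the leftmost head = syllable 3.
Primary stress: syllable 3 → a:.ba:b.ˈni.pa:b.su.fu.grir.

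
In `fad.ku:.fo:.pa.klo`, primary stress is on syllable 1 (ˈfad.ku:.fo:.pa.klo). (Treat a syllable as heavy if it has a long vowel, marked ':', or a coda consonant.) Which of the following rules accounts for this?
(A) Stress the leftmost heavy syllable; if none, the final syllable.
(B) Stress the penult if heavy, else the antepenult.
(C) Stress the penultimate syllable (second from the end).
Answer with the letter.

A

Rule A → syllable 1 ✓.
Rule B → syllable 3 (observed: 1).
Rule C → syllable 4 (observed: 1).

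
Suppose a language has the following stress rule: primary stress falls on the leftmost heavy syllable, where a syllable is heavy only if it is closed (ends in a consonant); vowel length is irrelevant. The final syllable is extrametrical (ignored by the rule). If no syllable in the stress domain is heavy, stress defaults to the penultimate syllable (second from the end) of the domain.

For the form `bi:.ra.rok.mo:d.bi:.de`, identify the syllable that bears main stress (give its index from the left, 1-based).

The final syllable (6, de) is extrametrical; the stress domain is syllables 1–5.
Weights: 1 bi: L, 2 ra L, 3 rok H, 4 mo:d H, 5 bi: L.
Heavy syllables in the domain: 3, 4. The leftmost is syllable 3 (rok).
Primary stress: syllable 3 → bi:.ra.ˈrok.mo:d.bi:.de.

3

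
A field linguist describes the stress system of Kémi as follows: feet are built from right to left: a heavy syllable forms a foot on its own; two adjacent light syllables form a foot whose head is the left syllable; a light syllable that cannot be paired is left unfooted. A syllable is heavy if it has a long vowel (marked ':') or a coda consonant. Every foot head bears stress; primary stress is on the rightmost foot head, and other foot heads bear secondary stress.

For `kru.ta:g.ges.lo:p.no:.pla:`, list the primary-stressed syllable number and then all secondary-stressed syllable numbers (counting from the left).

primary 6, secondary 2, 3, 4, 5

Weights: 1 kru L, 2 ta:g H, 3 ges H, 4 lo:p H, 5 no: H, 6 pla: H.
Parse right to left (heavy = foot alone; LL = one foot; stranded L unfooted): kru (ˈta:g) (ˈges) (ˈlo:p) (ˈno:) (ˈpla:).
Foot heads: 2, 3, 4, 5, 6.
Primary stress on the rightmost head = syllable 6.
Secondary stress on 2, 3, 4, 5: kru.ˌta:g.ˌges.ˌlo:p.ˌno:.ˈpla:.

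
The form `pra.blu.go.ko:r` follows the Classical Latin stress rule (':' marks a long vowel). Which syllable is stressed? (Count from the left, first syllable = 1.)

Classical Latin: stress the penult if heavy (long vowel or closed), else the antepenult.
Weights: 2 blu L, 3 go L, 4 ko:r H.
The penult (syllable 3, go) is light, so stress falls on the antepenult (syllable 2, blu).
Stress on syllable 2: pra.ˈblu.go.ko:r.

2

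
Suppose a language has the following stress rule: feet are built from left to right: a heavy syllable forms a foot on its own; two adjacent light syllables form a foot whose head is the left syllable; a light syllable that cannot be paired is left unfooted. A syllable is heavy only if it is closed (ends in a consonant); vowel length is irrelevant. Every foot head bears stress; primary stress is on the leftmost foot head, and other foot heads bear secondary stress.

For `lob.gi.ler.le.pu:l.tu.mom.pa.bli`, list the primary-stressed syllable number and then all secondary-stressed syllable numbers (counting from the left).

primary 1, secondary 3, 5, 7, 8

Weights: 1 lob H, 2 gi L, 3 ler H, 4 le L, 5 pu:l H, 6 tu L, 7 mom H, 8 pa L, 9 bli L.
Parse left to right (heavy = foot alone; LL = one foot; stranded L unfooted): (ˈlob) gi (ˈler) le (ˈpu:l) tu (ˈmom) (ˈpa.bli).
Foot heads: 1, 3, 5, 7, 8.
Primary stress on the leftmost head = syllable 1.
Secondary stress on 3, 5, 7, 8: ˈlob.gi.ˌler.le.ˌpu:l.tu.ˌmom.ˌpa.bli.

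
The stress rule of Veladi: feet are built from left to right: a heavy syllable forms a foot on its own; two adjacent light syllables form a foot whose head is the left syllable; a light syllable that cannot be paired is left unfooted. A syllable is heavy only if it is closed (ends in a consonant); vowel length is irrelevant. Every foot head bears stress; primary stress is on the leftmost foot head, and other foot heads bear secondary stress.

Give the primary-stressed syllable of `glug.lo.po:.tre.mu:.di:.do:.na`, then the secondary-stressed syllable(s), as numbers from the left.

primary 1, secondary 2, 4, 6

Weights: 1 glug H, 2 lo L, 3 po: L, 4 tre L, 5 mu: L, 6 di: L, 7 do: L, 8 na L.
Parse left to right (heavy = foot alone; LL = one foot; stranded L unfooted): (ˈglug) (ˈlo.po:) (ˈtre.mu:) (ˈdi:.do:) na.
Foot heads: 1, 2, 4, 6.
Primary stress on the leftmost head = syllable 1.
Secondary stress on 2, 4, 6: ˈglug.ˌlo.po:.ˌtre.mu:.ˌdi:.do:.na.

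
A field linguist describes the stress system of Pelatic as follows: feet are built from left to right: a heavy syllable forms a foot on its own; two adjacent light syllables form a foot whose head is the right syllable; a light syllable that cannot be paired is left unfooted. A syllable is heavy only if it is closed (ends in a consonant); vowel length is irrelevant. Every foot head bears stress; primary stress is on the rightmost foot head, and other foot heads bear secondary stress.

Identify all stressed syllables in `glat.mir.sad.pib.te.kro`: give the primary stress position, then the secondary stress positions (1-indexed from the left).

primary 6, secondary 1, 2, 3, 4

Weights: 1 glat H, 2 mir H, 3 sad H, 4 pib H, 5 te L, 6 kro L.
Parse left to right (heavy = foot alone; LL = one foot; stranded L unfooted): (ˈglat) (ˈmir) (ˈsad) (ˈpib) (te.ˈkro).
Foot heads: 1, 2, 3, 4, 6.
Primary stress on the rightmost head = syllable 6.
Secondary stress on 1, 2, 3, 4: ˌglat.ˌmir.ˌsad.ˌpib.te.ˈkro.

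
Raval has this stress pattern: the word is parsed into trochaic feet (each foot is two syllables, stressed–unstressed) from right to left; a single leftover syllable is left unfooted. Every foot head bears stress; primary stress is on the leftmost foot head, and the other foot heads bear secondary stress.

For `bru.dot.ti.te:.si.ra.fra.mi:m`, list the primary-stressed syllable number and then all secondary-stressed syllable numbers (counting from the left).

primary 1, secondary 3, 5, 7

Parse right to left into trochaic (ˈσσ) feet: (ˈbru.dot) (ˈti.te:) (ˈsi.ra) (ˈfra.mi:m).
Foot heads (stressed positions): 1, 3, 5, 7.
End Rule Leftmost: primary stress on the leftmost head = syllable 1.
Secondary stress on 3, 5, 7: ˈbru.dot.ˌti.te:.ˌsi.ra.ˌfra.mi:m.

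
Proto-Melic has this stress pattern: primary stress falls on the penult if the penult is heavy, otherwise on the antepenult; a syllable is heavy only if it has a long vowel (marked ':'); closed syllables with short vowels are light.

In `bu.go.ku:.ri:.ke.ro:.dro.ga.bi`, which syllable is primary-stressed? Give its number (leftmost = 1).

Weights: 7 dro L, 8 ga L, 9 bi L.
The penult (syllable 8, ga) is light, so stress falls on the antepenult (syllable 7, dro).
Primary stress: syllable 7 → bu.go.ku:.ri:.ke.ro:.ˈdro.ga.bi.

7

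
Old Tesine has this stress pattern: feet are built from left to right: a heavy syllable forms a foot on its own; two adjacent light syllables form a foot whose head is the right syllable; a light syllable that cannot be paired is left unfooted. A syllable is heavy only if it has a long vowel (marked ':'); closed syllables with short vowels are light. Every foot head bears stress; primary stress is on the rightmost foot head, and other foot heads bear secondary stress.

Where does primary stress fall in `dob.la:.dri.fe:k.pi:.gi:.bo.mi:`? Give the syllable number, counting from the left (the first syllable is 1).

Weights: 1 dob L, 2 la: H, 3 dri L, 4 fe:k H, 5 pi: H, 6 gi: H, 7 bo L, 8 mi: H.
Parse left to right (heavy = foot alone; LL = one foot; stranded L unfooted): dob (ˈla:) dri (ˈfe:k) (ˈpi:) (ˈgi:) bo (ˈmi:).
Foot heads: 2, 4, 5, 6, 8.
Primary stress on the rightmost head = syllable 8.
Primary stress: syllable 8 → dob.la:.dri.fe:k.pi:.gi:.bo.ˈmi:.

8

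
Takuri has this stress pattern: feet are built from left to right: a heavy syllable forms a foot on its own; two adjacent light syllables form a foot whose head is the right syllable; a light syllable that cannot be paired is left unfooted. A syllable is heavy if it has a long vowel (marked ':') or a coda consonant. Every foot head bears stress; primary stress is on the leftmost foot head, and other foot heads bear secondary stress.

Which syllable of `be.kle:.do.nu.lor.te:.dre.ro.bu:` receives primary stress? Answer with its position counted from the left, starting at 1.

Weights: 1 be L, 2 kle: H, 3 do L, 4 nu L, 5 lor H, 6 te: H, 7 dre L, 8 ro L, 9 bu: H.
Parse left to right (heavy = foot alone; LL = one foot; stranded L unfooted): be (ˈkle:) (do.ˈnu) (ˈlor) (ˈte:) (dre.ˈro) (ˈbu:).
Foot heads: 2, 4, 5, 6, 8, 9.
Primary stress on the leftmost head = syllable 2.
Primary stress: syllable 2 → be.ˈkle:.do.nu.lor.te:.dre.ro.bu:.

2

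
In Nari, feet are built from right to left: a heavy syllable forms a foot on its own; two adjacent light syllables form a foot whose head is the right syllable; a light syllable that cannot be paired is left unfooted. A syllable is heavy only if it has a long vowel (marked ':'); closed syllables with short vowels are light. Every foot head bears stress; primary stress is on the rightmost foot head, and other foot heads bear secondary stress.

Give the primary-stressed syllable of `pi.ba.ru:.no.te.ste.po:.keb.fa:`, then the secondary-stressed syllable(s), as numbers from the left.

primary 9, secondary 2, 3, 6, 7

Weights: 1 pi L, 2 ba L, 3 ru: H, 4 no L, 5 te L, 6 ste L, 7 po: H, 8 keb L, 9 fa: H.
Parse right to left (heavy = foot alone; LL = one foot; stranded L unfooted): (pi.ˈba) (ˈru:) no (te.ˈste) (ˈpo:) keb (ˈfa:).
Foot heads: 2, 3, 6, 7, 9.
Primary stress on the rightmost head = syllable 9.
Secondary stress on 2, 3, 6, 7: pi.ˌba.ˌru:.no.te.ˌste.ˌpo:.keb.ˈfa:.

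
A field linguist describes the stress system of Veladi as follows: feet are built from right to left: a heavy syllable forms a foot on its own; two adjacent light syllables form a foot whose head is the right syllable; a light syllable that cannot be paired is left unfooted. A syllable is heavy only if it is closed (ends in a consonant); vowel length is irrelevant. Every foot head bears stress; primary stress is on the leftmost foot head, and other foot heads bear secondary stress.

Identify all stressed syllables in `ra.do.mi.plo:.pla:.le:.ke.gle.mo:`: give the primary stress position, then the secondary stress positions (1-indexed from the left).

primary 3, secondary 5, 7, 9

Weights: 1 ra L, 2 do L, 3 mi L, 4 plo: L, 5 pla: L, 6 le: L, 7 ke L, 8 gle L, 9 mo: L.
Parse right to left (heavy = foot alone; LL = one foot; stranded L unfooted): ra (do.ˈmi) (plo:.ˈpla:) (le:.ˈke) (gle.ˈmo:).
Foot heads: 3, 5, 7, 9.
Primary stress on the leftmost head = syllable 3.
Secondary stress on 5, 7, 9: ra.do.ˈmi.plo:.ˌpla:.le:.ˌke.gle.ˌmo:.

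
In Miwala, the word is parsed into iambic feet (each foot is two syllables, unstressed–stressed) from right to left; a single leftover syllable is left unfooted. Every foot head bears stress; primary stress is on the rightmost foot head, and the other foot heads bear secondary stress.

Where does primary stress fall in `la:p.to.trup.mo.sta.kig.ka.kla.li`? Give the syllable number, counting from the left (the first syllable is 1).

Parse right to left into iambic (σˈσ) feet: la:p (to.ˈtrup) (mo.ˈsta) (kig.ˈka) (kla.ˈli). Syllable 1 is left unfooted.
Foot heads (stressed positions): 3, 5, 7, 9.
End Rule Rightmost: primary stress on the rightmost head = syllable 9.
Primary stress: syllable 9 → la:p.to.trup.mo.sta.kig.ka.kla.ˈli.

9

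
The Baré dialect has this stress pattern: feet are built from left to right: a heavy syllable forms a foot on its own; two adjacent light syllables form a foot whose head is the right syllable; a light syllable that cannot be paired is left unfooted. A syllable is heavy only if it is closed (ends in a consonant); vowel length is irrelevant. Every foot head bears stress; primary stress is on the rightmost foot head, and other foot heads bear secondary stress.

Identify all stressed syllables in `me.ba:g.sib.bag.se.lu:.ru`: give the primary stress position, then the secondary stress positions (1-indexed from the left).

primary 6, secondary 2, 3, 4

Weights: 1 me L, 2 ba:g H, 3 sib H, 4 bag H, 5 se L, 6 lu: L, 7 ru L.
Parse left to right (heavy = foot alone; LL = one foot; stranded L unfooted): me (ˈba:g) (ˈsib) (ˈbag) (se.ˈlu:) ru.
Foot heads: 2, 3, 4, 6.
Primary stress on the rightmost head = syllable 6.
Secondary stress on 2, 3, 4: me.ˌba:g.ˌsib.ˌbag.se.ˈlu:.ru.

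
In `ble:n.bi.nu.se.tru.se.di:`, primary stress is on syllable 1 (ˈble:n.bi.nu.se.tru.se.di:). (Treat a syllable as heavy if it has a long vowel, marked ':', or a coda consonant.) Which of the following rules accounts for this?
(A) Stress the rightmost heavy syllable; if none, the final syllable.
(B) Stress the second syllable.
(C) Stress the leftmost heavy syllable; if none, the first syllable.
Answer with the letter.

Rule A → syllable 7 (observed: 1).
Rule B → syllable 2 (observed: 1).
Rule C → syllable 1 ✓.

C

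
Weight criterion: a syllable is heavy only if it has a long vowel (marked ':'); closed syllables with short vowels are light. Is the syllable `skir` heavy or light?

`skir`: short vowel, closed (coda /r/). Short vowel → light.

light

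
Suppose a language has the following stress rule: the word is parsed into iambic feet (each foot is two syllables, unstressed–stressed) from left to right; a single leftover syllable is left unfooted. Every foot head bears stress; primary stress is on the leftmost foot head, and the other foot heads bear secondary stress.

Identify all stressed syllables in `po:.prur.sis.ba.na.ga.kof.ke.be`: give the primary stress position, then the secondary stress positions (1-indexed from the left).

Parse left to right into iambic (σˈσ) feet: (po:.ˈprur) (sis.ˈba) (na.ˈga) (kof.ˈke) be. Syllable 9 is left unfooted.
Foot heads (stressed positions): 2, 4, 6, 8.
End Rule Leftmost: primary stress on the leftmost head = syllable 2.
Secondary stress on 4, 6, 8: po:.ˈprur.sis.ˌba.na.ˌga.kof.ˌke.be.

primary 2, secondary 4, 6, 8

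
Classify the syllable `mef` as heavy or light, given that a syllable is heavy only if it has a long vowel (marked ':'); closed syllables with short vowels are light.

light

`mef`: short vowel, closed (coda /f/). Short vowel → light.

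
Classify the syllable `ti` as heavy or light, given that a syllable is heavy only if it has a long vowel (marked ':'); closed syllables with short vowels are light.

`ti`: short vowel, open (no coda). Short vowel → light.

light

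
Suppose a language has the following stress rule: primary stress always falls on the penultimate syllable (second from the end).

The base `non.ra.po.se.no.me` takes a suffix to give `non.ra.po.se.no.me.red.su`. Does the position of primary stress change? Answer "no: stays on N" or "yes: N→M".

yes: 5→7

Base `non.ra.po.se.no.me` (6 syllables):
  The word has 6 syllables; the penultimate syllable (second from the end) is syllable 5 (no).
  → primary stress on syllable 5.
Suffixed `non.ra.po.se.no.me.red.su` (8 syllables):
  The word has 8 syllables; the penultimate syllable (second from the end) is syllable 7 (red).
  → primary stress on syllable 7.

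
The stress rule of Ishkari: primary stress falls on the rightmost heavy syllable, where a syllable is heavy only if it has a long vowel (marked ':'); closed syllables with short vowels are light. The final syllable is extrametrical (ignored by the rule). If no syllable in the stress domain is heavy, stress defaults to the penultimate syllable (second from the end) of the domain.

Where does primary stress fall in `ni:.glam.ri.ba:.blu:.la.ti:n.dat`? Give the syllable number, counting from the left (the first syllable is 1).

7

The final syllable (8, dat) is extrametrical; the stress domain is syllables 1–7.
Weights: 1 ni: H, 2 glam L, 3 ri L, 4 ba: H, 5 blu: H, 6 la L, 7 ti:n H.
Heavy syllables in the domain: 1, 4, 5, 7. The rightmost is syllable 7 (ti:n).
Primary stress: syllable 7 → ni:.glam.ri.ba:.blu:.la.ˈti:n.dat.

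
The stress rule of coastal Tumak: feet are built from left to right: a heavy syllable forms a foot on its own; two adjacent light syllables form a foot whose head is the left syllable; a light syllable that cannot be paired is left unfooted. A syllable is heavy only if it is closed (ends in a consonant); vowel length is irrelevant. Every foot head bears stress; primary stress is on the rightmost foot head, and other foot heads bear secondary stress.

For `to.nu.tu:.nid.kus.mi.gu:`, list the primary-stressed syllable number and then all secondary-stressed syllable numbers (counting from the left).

Weights: 1 to L, 2 nu L, 3 tu: L, 4 nid H, 5 kus H, 6 mi L, 7 gu: L.
Parse left to right (heavy = foot alone; LL = one foot; stranded L unfooted): (ˈto.nu) tu: (ˈnid) (ˈkus) (ˈmi.gu:).
Foot heads: 1, 4, 5, 6.
Primary stress on the rightmost head = syllable 6.
Secondary stress on 1, 4, 5: ˌto.nu.tu:.ˌnid.ˌkus.ˈmi.gu:.

primary 6, secondary 1, 4, 5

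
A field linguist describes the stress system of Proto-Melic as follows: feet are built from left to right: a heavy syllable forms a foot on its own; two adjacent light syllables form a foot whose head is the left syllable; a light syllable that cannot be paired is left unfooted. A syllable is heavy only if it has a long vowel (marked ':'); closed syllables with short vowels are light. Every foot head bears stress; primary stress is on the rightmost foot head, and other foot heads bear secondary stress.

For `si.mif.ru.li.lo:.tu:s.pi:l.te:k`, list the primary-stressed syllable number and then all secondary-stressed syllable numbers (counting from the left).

primary 8, secondary 1, 3, 5, 6, 7

Weights: 1 si L, 2 mif L, 3 ru L, 4 li L, 5 lo: H, 6 tu:s H, 7 pi:l H, 8 te:k H.
Parse left to right (heavy = foot alone; LL = one foot; stranded L unfooted): (ˈsi.mif) (ˈru.li) (ˈlo:) (ˈtu:s) (ˈpi:l) (ˈte:k).
Foot heads: 1, 3, 5, 6, 7, 8.
Primary stress on the rightmost head = syllable 8.
Secondary stress on 1, 3, 5, 6, 7: ˌsi.mif.ˌru.li.ˌlo:.ˌtu:s.ˌpi:l.ˈte:k.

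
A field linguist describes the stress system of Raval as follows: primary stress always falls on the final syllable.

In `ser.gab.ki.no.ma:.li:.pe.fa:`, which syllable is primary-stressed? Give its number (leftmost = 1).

8

The word has 8 syllables; the final syllable is syllable 8 (fa:).
Primary stress: syllable 8 → ser.gab.ki.no.ma:.li:.pe.ˈfa:.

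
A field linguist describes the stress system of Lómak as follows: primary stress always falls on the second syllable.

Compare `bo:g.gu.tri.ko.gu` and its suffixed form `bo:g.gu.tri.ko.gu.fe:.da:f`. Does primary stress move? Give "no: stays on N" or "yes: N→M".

Base `bo:g.gu.tri.ko.gu` (5 syllables):
  The word has 5 syllables; the second syllable is syllable 2 (gu).
  → primary stress on syllable 2.
Suffixed `bo:g.gu.tri.ko.gu.fe:.da:f` (7 syllables):
  The word has 7 syllables; the second syllable is syllable 2 (gu).
  → primary stress on syllable 2.

no: stays on 2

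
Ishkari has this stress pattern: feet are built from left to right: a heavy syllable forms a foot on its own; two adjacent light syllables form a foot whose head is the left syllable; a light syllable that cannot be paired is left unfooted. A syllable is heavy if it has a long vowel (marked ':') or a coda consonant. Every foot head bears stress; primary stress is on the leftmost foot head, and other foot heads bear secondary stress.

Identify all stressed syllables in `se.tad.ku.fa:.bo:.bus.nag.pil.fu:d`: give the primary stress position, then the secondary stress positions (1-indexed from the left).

Weights: 1 se L, 2 tad H, 3 ku L, 4 fa: H, 5 bo: H, 6 bus H, 7 nag H, 8 pil H, 9 fu:d H.
Parse left to right (heavy = foot alone; LL = one foot; stranded L unfooted): se (ˈtad) ku (ˈfa:) (ˈbo:) (ˈbus) (ˈnag) (ˈpil) (ˈfu:d).
Foot heads: 2, 4, 5, 6, 7, 8, 9.
Primary stress on the leftmost head = syllable 2.
Secondary stress on 4, 5, 6, 7, 8, 9: se.ˈtad.ku.ˌfa:.ˌbo:.ˌbus.ˌnag.ˌpil.ˌfu:d.

primary 2, secondary 4, 5, 6, 7, 8, 9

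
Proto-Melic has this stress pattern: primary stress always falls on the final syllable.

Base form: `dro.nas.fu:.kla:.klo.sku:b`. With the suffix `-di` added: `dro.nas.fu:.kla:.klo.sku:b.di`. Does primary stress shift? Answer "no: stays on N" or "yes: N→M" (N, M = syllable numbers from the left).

yes: 6→7

Base `dro.nas.fu:.kla:.klo.sku:b` (6 syllables):
  The word has 6 syllables; the final syllable is syllable 6 (sku:b).
  → primary stress on syllable 6.
Suffixed `dro.nas.fu:.kla:.klo.sku:b.di` (7 syllables):
  The word has 7 syllables; the final syllable is syllable 7 (di).
  → primary stress on syllable 7.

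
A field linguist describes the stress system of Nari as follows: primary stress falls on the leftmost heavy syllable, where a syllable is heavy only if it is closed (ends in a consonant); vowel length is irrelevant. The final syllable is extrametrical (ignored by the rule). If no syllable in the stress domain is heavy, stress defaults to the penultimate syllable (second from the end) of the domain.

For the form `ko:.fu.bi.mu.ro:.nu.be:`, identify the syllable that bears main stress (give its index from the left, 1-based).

The final syllable (7, be:) is extrametrical; the stress domain is syllables 1–6.
Weights: 1 ko: L, 2 fu L, 3 bi L, 4 mu L, 5 ro: L, 6 nu L.
No heavy syllable in the domain; default to the penultimate syllable (second from the end) of the domain = syllable 5.
Primary stress: syllable 5 → ko:.fu.bi.mu.ˈro:.nu.be:.

5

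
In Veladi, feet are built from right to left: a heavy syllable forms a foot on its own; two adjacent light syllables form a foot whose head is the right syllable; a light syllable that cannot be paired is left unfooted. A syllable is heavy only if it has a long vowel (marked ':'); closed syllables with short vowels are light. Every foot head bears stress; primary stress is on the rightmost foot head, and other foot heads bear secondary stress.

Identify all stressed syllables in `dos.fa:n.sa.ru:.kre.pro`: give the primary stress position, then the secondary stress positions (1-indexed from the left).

primary 6, secondary 2, 4

Weights: 1 dos L, 2 fa:n H, 3 sa L, 4 ru: H, 5 kre L, 6 pro L.
Parse right to left (heavy = foot alone; LL = one foot; stranded L unfooted): dos (ˈfa:n) sa (ˈru:) (kre.ˈpro).
Foot heads: 2, 4, 6.
Primary stress on the rightmost head = syllable 6.
Secondary stress on 2, 4: dos.ˌfa:n.sa.ˌru:.kre.ˈpro.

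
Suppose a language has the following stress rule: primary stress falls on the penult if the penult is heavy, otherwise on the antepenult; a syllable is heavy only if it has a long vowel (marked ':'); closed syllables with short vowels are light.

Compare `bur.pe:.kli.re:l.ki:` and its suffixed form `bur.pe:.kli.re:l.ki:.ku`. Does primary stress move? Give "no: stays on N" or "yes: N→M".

Base `bur.pe:.kli.re:l.ki:` (5 syllables):
  Weights: 3 kli L, 4 re:l H, 5 ki: H.
  The penult (syllable 4, re:l) is heavy, so it takes stress.
  → primary stress on syllable 4.
Suffixed `bur.pe:.kli.re:l.ki:.ku` (6 syllables):
  Weights: 4 re:l H, 5 ki: H, 6 ku L.
  The penult (syllable 5, ki:) is heavy, so it takes stress.
  → primary stress on syllable 5.

yes: 4→5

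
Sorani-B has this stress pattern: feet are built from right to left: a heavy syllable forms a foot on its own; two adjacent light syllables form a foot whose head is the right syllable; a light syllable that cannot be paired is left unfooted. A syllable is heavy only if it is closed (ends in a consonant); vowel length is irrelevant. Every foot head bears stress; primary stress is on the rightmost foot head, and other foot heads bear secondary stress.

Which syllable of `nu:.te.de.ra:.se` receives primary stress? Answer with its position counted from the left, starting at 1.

5

Weights: 1 nu: L, 2 te L, 3 de L, 4 ra: L, 5 se L.
Parse right to left (heavy = foot alone; LL = one foot; stranded L unfooted): nu: (te.ˈde) (ra:.ˈse).
Foot heads: 3, 5.
Primary stress on the rightmost head = syllable 5.
Primary stress: syllable 5 → nu:.te.de.ra:.ˈse.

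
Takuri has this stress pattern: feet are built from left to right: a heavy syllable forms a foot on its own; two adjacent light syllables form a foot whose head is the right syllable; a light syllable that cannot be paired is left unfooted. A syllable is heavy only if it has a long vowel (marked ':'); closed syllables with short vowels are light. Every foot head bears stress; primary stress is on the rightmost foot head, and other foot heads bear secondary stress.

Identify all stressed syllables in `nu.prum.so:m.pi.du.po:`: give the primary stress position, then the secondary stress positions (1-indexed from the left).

primary 6, secondary 2, 3, 5

Weights: 1 nu L, 2 prum L, 3 so:m H, 4 pi L, 5 du L, 6 po: H.
Parse left to right (heavy = foot alone; LL = one foot; stranded L unfooted): (nu.ˈprum) (ˈso:m) (pi.ˈdu) (ˈpo:).
Foot heads: 2, 3, 5, 6.
Primary stress on the rightmost head = syllable 6.
Secondary stress on 2, 3, 5: nu.ˌprum.ˌso:m.pi.ˌdu.ˈpo:.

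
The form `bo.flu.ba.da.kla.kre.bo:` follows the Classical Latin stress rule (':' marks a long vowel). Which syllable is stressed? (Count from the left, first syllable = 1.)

5

Classical Latin: stress the penult if heavy (long vowel or closed), else the antepenult.
Weights: 5 kla L, 6 kre L, 7 bo: H.
The penult (syllable 6, kre) is light, so stress falls on the antepenult (syllable 5, kla).
Stress on syllable 5: bo.flu.ba.da.ˈkla.kre.bo:.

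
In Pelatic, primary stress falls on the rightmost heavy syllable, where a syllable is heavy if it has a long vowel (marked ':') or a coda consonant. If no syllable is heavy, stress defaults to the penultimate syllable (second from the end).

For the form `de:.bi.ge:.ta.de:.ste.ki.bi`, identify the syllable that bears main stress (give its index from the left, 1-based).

5

Weights: 1 de: H, 2 bi L, 3 ge: H, 4 ta L, 5 de: H, 6 ste L, 7 ki L, 8 bi L.
Heavy syllables in the domain: 1, 3, 5. The rightmost is syllable 5 (de:).
Primary stress: syllable 5 → de:.bi.ge:.ta.ˈde:.ste.ki.bi.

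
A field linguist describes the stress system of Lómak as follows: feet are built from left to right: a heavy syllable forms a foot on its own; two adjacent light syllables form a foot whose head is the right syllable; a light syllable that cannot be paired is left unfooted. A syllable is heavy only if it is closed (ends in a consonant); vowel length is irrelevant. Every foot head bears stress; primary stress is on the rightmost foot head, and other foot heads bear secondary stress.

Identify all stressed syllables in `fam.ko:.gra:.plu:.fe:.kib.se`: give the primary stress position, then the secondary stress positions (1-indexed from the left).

Weights: 1 fam H, 2 ko: L, 3 gra: L, 4 plu: L, 5 fe: L, 6 kib H, 7 se L.
Parse left to right (heavy = foot alone; LL = one foot; stranded L unfooted): (ˈfam) (ko:.ˈgra:) (plu:.ˈfe:) (ˈkib) se.
Foot heads: 1, 3, 5, 6.
Primary stress on the rightmost head = syllable 6.
Secondary stress on 1, 3, 5: ˌfam.ko:.ˌgra:.plu:.ˌfe:.ˈkib.se.

primary 6, secondary 1, 3, 5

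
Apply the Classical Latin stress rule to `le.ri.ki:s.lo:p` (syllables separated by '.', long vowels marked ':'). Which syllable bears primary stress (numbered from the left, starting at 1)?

3

Classical Latin: stress the penult if heavy (long vowel or closed), else the antepenult.
Weights: 2 ri L, 3 ki:s H, 4 lo:p H.
The penult (syllable 3, ki:s) is heavy, so it takes stress.
Stress on syllable 3: le.ri.ˈki:s.lo:p.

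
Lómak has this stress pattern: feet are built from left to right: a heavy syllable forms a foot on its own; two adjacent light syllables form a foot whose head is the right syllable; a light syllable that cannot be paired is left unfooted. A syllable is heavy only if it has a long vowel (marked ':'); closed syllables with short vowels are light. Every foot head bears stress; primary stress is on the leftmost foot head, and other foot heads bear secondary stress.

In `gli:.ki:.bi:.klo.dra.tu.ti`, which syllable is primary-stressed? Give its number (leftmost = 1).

Weights: 1 gli: H, 2 ki: H, 3 bi: H, 4 klo L, 5 dra L, 6 tu L, 7 ti L.
Parse left to right (heavy = foot alone; LL = one foot; stranded L unfooted): (ˈgli:) (ˈki:) (ˈbi:) (klo.ˈdra) (tu.ˈti).
Foot heads: 1, 2, 3, 5, 7.
Primary stress on the leftmost head = syllable 1.
Primary stress: syllable 1 → ˈgli:.ki:.bi:.klo.dra.tu.ti.

1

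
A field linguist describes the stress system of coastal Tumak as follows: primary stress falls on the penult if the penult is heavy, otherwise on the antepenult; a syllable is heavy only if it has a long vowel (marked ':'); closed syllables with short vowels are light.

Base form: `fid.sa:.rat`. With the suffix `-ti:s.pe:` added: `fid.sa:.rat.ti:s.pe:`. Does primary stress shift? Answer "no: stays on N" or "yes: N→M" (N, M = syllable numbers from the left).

Base `fid.sa:.rat` (3 syllables):
  Weights: 1 fid L, 2 sa: H, 3 rat L.
  The penult (syllable 2, sa:) is heavy, so it takes stress.
  → primary stress on syllable 2.
Suffixed `fid.sa:.rat.ti:s.pe:` (5 syllables):
  Weights: 3 rat L, 4 ti:s H, 5 pe: H.
  The penult (syllable 4, ti:s) is heavy, so it takes stress.
  → primary stress on syllable 4.

yes: 2→4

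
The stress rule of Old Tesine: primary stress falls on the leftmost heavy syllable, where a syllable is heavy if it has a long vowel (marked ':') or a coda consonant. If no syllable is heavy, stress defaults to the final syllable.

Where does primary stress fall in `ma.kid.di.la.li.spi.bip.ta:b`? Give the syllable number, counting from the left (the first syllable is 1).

2

Weights: 1 ma L, 2 kid H, 3 di L, 4 la L, 5 li L, 6 spi L, 7 bip H, 8 ta:b H.
Heavy syllables in the domain: 2, 7, 8. The leftmost is syllable 2 (kid).
Primary stress: syllable 2 → ma.ˈkid.di.la.li.spi.bip.ta:b.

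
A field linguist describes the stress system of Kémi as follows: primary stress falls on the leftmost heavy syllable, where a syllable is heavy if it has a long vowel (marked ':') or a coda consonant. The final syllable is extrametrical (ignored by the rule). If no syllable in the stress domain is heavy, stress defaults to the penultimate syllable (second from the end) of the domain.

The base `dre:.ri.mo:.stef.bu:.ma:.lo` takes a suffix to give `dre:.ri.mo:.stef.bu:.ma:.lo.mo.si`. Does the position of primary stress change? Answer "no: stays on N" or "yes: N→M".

no: stays on 1

Base `dre:.ri.mo:.stef.bu:.ma:.lo` (7 syllables):
  The final syllable (7, lo) is extrametrical; the stress domain is syllables 1–6.
  Weights: 1 dre: H, 2 ri L, 3 mo: H, 4 stef H, 5 bu: H, 6 ma: H.
  Heavy syllables in the domain: 1, 3, 4, 5, 6. The leftmost is syllable 1 (dre:).
  → primary stress on syllable 1.
Suffixed `dre:.ri.mo:.stef.bu:.ma:.lo.mo.si` (9 syllables):
  The final syllable (9, si) is extrametrical; the stress domain is syllables 1–8.
  Weights: 1 dre: H, 2 ri L, 3 mo: H, 4 stef H, 5 bu: H, 6 ma: H, 7 lo L, 8 mo L.
  Heavy syllables in the domain: 1, 3, 4, 5, 6. The leftmost is syllable 1 (dre:).
  → primary stress on syllable 1.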